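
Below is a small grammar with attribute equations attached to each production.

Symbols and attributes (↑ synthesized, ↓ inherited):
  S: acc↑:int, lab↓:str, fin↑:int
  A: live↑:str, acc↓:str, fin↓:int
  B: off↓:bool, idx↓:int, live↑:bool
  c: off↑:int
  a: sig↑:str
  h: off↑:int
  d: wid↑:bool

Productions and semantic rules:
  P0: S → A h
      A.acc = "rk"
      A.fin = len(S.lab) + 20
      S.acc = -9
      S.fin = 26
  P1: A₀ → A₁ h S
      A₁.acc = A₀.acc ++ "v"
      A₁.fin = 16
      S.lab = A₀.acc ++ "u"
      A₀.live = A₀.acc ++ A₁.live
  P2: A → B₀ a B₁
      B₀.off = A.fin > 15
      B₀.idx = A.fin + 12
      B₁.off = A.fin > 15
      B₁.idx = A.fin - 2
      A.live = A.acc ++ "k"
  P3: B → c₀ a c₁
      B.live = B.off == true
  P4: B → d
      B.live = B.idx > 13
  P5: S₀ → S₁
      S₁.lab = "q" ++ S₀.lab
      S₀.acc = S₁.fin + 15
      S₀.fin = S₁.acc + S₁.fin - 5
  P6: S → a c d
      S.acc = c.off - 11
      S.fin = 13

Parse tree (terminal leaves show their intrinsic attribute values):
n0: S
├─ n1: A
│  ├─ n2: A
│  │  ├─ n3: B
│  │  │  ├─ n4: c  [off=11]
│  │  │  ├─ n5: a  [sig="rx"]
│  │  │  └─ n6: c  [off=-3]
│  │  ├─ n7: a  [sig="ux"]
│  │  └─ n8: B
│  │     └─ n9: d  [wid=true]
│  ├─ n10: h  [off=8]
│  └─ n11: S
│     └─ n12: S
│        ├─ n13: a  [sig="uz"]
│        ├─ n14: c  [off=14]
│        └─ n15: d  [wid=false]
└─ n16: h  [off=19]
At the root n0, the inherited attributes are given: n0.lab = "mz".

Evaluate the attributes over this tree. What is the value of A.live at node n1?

1. n0.lab = "mz"  [given at root]
2. n1.acc = "rk"  ["rk"]
3. n1.fin = 22  [len(S.lab) + 20]
4. n2.acc = "rkv"  [A₀.acc ++ "v"]
5. n2.fin = 16  [16]
6. n3.off = true  [A.fin > 15]
7. n3.idx = 28  [A.fin + 12]
8. n4.off = 11  [terminal]
9. n5.sig = "rx"  [terminal]
10. n6.off = -3  [terminal]
11. n3.live = true  [B.off == true]
12. n7.sig = "ux"  [terminal]
13. n8.off = true  [A.fin > 15]
14. n8.idx = 14  [A.fin - 2]
15. n9.wid = true  [terminal]
16. n8.live = true  [B.idx > 13]
17. n2.live = "rkvk"  [A.acc ++ "k"]
18. n10.off = 8  [terminal]
19. n11.lab = "rku"  [A₀.acc ++ "u"]
20. n12.lab = "qrku"  ["q" ++ S₀.lab]
21. n13.sig = "uz"  [terminal]
22. n14.off = 14  [terminal]
23. n15.wid = false  [terminal]
24. n12.acc = 3  [c.off - 11]
25. n12.fin = 13  [13]
26. n11.acc = 28  [S₁.fin + 15]
27. n11.fin = 11  [S₁.acc + S₁.fin - 5]
28. n1.live = "rkrkvk"  [A₀.acc ++ A₁.live]
29. n16.off = 19  [terminal]
30. n0.acc = -9  [-9]
31. n0.fin = 26  [26]

"rkrkvk"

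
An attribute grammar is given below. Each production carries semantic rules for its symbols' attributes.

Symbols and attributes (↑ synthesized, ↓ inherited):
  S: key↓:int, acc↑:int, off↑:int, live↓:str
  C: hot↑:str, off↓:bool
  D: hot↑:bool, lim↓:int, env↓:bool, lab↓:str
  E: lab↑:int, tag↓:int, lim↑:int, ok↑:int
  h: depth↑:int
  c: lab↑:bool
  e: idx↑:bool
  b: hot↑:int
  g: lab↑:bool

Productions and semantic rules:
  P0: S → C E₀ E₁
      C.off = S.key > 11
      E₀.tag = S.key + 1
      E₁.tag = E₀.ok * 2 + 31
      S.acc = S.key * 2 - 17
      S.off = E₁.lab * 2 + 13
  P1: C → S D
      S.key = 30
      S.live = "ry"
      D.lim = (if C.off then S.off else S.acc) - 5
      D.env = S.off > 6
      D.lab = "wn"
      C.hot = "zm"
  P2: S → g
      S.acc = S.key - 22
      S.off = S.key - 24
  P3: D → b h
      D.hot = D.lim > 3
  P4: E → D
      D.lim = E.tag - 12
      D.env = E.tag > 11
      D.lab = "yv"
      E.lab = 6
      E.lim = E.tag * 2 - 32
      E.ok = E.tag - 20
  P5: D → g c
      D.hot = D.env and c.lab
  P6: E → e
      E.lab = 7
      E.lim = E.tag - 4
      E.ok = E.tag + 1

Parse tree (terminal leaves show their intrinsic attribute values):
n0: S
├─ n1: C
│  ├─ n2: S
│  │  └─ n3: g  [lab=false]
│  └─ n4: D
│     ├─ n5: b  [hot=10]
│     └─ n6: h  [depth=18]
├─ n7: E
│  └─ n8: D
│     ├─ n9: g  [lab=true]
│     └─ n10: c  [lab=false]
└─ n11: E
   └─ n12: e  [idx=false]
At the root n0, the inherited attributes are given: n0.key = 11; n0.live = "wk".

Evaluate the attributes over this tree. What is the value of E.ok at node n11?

1. n0.key = 11  [given at root]
2. n0.live = "wk"  [given at root]
3. n1.off = false  [S.key > 11]
4. n2.key = 30  [30]
5. n2.live = "ry"  ["ry"]
6. n3.lab = false  [terminal]
7. n2.acc = 8  [S.key - 22]
8. n2.off = 6  [S.key - 24]
9. n4.lim = 3  [(if C.off then S.off else S.acc) - 5]
10. n4.env = false  [S.off > 6]
11. n4.lab = "wn"  ["wn"]
12. n5.hot = 10  [terminal]
13. n6.depth = 18  [terminal]
14. n4.hot = false  [D.lim > 3]
15. n1.hot = "zm"  ["zm"]
16. n7.tag = 12  [S.key + 1]
17. n8.lim = 0  [E.tag - 12]
18. n8.env = true  [E.tag > 11]
19. n8.lab = "yv"  ["yv"]
20. n9.lab = true  [terminal]
21. n10.lab = false  [terminal]
22. n8.hot = false  [D.env and c.lab]
23. n7.lab = 6  [6]
24. n7.lim = -8  [E.tag * 2 - 32]
25. n7.ok = -8  [E.tag - 20]
26. n11.tag = 15  [E₀.ok * 2 + 31]
27. n12.idx = false  [terminal]
28. n11.lab = 7  [7]
29. n11.lim = 11  [E.tag - 4]
30. n11.ok = 16  [E.tag + 1]
31. n0.acc = 5  [S.key * 2 - 17]
32. n0.off = 27  [E₁.lab * 2 + 13]

16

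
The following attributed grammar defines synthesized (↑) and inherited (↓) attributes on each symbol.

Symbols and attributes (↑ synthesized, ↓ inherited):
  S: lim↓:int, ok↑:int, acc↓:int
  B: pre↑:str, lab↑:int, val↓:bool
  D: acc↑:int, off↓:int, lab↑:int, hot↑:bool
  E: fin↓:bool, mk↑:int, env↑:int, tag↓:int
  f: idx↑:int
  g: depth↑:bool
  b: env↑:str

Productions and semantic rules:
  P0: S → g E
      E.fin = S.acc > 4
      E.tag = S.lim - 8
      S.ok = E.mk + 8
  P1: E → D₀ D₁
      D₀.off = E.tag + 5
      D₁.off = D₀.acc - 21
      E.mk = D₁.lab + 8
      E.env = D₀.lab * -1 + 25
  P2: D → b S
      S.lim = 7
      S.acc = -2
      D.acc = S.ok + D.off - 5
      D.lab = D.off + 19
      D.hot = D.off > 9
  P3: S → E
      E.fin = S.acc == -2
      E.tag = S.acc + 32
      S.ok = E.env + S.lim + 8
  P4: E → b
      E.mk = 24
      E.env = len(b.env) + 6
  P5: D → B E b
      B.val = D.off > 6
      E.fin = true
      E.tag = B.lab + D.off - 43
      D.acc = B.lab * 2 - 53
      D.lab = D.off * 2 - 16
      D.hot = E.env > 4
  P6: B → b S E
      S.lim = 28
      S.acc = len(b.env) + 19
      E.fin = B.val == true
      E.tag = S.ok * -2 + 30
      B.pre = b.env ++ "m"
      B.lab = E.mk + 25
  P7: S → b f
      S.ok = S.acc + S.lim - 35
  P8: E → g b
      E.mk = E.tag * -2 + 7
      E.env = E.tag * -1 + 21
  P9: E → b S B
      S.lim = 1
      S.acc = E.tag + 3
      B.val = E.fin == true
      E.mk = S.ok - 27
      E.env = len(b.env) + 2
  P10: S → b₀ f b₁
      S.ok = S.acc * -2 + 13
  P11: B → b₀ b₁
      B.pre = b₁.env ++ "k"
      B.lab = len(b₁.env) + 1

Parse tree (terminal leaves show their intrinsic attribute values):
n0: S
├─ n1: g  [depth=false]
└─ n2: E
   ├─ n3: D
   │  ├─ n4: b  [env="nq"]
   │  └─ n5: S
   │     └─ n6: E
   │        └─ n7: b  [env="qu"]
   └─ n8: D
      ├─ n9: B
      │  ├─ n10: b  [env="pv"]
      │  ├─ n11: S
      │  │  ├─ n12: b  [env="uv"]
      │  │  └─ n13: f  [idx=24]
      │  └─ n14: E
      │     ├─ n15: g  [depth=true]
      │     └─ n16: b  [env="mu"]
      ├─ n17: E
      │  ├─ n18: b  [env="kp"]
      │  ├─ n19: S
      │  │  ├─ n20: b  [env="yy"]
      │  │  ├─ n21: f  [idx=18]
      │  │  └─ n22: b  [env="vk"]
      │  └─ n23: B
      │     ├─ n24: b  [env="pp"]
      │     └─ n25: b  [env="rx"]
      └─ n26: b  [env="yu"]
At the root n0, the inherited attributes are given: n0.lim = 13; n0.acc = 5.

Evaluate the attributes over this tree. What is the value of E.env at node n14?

1. n0.lim = 13  [given at root]
2. n0.acc = 5  [given at root]
3. n1.depth = false  [terminal]
4. n2.fin = true  [S.acc > 4]
5. n2.tag = 5  [S.lim - 8]
6. n3.off = 10  [E.tag + 5]
7. n4.env = "nq"  [terminal]
8. n5.lim = 7  [7]
9. n5.acc = -2  [-2]
10. n6.fin = true  [S.acc == -2]
11. n6.tag = 30  [S.acc + 32]
12. n7.env = "qu"  [terminal]
13. n6.mk = 24  [24]
14. n6.env = 8  [len(b.env) + 6]
15. n5.ok = 23  [E.env + S.lim + 8]
16. n3.acc = 28  [S.ok + D.off - 5]
17. n3.lab = 29  [D.off + 19]
18. n3.hot = true  [D.off > 9]
19. n8.off = 7  [D₀.acc - 21]
20. n9.val = true  [D.off > 6]
21. n10.env = "pv"  [terminal]
22. n11.lim = 28  [28]
23. n11.acc = 21  [len(b.env) + 19]
24. n12.env = "uv"  [terminal]
25. n13.idx = 24  [terminal]
26. n11.ok = 14  [S.acc + S.lim - 35]
27. n14.fin = true  [B.val == true]
28. n14.tag = 2  [S.ok * -2 + 30]
29. n15.depth = true  [terminal]
30. n16.env = "mu"  [terminal]
31. n14.mk = 3  [E.tag * -2 + 7]
32. n14.env = 19  [E.tag * -1 + 21]
33. n9.pre = "pvm"  [b.env ++ "m"]
34. n9.lab = 28  [E.mk + 25]
35. n17.fin = true  [true]
36. n17.tag = -8  [B.lab + D.off - 43]
37. n18.env = "kp"  [terminal]
38. n19.lim = 1  [1]
39. n19.acc = -5  [E.tag + 3]
40. n20.env = "yy"  [terminal]
41. n21.idx = 18  [terminal]
42. n22.env = "vk"  [terminal]
43. n19.ok = 23  [S.acc * -2 + 13]
44. n23.val = true  [E.fin == true]
45. n24.env = "pp"  [terminal]
46. n25.env = "rx"  [terminal]
47. n23.pre = "rxk"  [b₁.env ++ "k"]
48. n23.lab = 3  [len(b₁.env) + 1]
49. n17.mk = -4  [S.ok - 27]
50. n17.env = 4  [len(b.env) + 2]
51. n26.env = "yu"  [terminal]
52. n8.acc = 3  [B.lab * 2 - 53]
53. n8.lab = -2  [D.off * 2 - 16]
54. n8.hot = false  [E.env > 4]
55. n2.mk = 6  [D₁.lab + 8]
56. n2.env = -4  [D₀.lab * -1 + 25]
57. n0.ok = 14  [E.mk + 8]

19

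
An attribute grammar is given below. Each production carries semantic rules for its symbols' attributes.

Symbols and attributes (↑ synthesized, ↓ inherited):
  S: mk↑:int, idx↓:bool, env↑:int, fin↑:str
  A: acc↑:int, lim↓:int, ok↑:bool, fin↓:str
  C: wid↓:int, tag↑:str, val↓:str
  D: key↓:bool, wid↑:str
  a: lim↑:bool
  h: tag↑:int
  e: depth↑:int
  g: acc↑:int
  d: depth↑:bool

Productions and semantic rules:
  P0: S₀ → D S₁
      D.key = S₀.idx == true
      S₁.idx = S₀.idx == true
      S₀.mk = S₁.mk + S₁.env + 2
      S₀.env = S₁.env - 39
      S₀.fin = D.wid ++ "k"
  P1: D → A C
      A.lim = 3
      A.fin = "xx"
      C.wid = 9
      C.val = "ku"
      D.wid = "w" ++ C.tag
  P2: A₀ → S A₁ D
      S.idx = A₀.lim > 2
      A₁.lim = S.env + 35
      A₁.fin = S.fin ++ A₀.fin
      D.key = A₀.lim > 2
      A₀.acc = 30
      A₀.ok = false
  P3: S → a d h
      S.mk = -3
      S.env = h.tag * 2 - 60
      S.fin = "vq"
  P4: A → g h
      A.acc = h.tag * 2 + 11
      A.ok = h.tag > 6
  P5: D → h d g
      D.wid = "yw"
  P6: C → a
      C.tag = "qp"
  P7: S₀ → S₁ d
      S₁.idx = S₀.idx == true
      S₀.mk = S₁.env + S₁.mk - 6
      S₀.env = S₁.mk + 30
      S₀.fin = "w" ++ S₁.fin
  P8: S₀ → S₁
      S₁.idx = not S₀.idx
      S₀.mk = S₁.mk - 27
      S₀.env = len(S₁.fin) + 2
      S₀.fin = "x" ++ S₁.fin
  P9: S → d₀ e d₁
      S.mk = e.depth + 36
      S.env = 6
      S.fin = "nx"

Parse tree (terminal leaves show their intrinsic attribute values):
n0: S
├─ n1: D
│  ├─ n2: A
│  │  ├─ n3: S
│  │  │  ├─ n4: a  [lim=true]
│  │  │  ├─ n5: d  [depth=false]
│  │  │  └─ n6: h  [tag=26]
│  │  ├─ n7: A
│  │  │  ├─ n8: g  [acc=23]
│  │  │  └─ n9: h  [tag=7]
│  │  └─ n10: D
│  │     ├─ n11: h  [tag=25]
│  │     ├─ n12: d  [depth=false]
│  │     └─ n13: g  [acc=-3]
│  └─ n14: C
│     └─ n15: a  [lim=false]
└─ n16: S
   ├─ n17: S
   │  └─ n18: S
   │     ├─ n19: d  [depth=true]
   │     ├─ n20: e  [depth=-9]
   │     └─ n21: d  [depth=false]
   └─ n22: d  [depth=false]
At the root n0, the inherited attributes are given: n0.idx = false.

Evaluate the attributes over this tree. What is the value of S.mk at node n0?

1. n0.idx = false  [given at root]
2. n1.key = false  [S₀.idx == true]
3. n2.lim = 3  [3]
4. n2.fin = "xx"  ["xx"]
5. n3.idx = true  [A₀.lim > 2]
6. n4.lim = true  [terminal]
7. n5.depth = false  [terminal]
8. n6.tag = 26  [terminal]
9. n3.mk = -3  [-3]
10. n3.env = -8  [h.tag * 2 - 60]
11. n3.fin = "vq"  ["vq"]
12. n7.lim = 27  [S.env + 35]
13. n7.fin = "vqxx"  [S.fin ++ A₀.fin]
14. n8.acc = 23  [terminal]
15. n9.tag = 7  [terminal]
16. n7.acc = 25  [h.tag * 2 + 11]
17. n7.ok = true  [h.tag > 6]
18. n10.key = true  [A₀.lim > 2]
19. n11.tag = 25  [terminal]
20. n12.depth = false  [terminal]
21. n13.acc = -3  [terminal]
22. n10.wid = "yw"  ["yw"]
23. n2.acc = 30  [30]
24. n2.ok = false  [false]
25. n14.wid = 9  [9]
26. n14.val = "ku"  ["ku"]
27. n15.lim = false  [terminal]
28. n14.tag = "qp"  ["qp"]
29. n1.wid = "wqp"  ["w" ++ C.tag]
30. n16.idx = false  [S₀.idx == true]
31. n17.idx = false  [S₀.idx == true]
32. n18.idx = true  [not S₀.idx]
33. n19.depth = true  [terminal]
34. n20.depth = -9  [terminal]
35. n21.depth = false  [terminal]
36. n18.mk = 27  [e.depth + 36]
37. n18.env = 6  [6]
38. n18.fin = "nx"  ["nx"]
39. n17.mk = 0  [S₁.mk - 27]
40. n17.env = 4  [len(S₁.fin) + 2]
41. n17.fin = "xnx"  ["x" ++ S₁.fin]
42. n22.depth = false  [terminal]
43. n16.mk = -2  [S₁.env + S₁.mk - 6]
44. n16.env = 30  [S₁.mk + 30]
45. n16.fin = "wxnx"  ["w" ++ S₁.fin]
46. n0.mk = 30  [S₁.mk + S₁.env + 2]
47. n0.env = -9  [S₁.env - 39]
48. n0.fin = "wqpk"  [D.wid ++ "k"]

30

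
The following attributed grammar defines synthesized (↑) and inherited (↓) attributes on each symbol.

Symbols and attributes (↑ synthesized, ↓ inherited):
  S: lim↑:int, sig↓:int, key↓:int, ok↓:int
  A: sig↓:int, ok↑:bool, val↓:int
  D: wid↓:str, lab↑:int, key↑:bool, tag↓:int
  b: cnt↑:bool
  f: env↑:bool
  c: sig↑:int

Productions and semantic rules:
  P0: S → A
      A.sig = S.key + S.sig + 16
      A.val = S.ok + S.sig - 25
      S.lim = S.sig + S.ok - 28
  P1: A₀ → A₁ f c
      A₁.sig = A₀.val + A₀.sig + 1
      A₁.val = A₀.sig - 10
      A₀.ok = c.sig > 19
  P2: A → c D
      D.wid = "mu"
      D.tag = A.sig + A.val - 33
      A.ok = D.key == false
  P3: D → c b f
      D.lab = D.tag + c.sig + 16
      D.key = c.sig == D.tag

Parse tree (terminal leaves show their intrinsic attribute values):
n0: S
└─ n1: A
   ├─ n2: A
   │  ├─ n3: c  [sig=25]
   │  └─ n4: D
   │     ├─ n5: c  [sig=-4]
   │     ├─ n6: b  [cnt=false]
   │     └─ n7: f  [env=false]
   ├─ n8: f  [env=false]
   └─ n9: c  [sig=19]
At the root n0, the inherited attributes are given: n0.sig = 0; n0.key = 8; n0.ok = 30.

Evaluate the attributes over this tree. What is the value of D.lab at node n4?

1. n0.sig = 0  [given at root]
2. n0.key = 8  [given at root]
3. n0.ok = 30  [given at root]
4. n1.sig = 24  [S.key + S.sig + 16]
5. n1.val = 5  [S.ok + S.sig - 25]
6. n2.sig = 30  [A₀.val + A₀.sig + 1]
7. n2.val = 14  [A₀.sig - 10]
8. n3.sig = 25  [terminal]
9. n4.wid = "mu"  ["mu"]
10. n4.tag = 11  [A.sig + A.val - 33]
11. n5.sig = -4  [terminal]
12. n6.cnt = false  [terminal]
13. n7.env = false  [terminal]
14. n4.lab = 23  [D.tag + c.sig + 16]
15. n4.key = false  [c.sig == D.tag]
16. n2.ok = true  [D.key == false]
17. n8.env = false  [terminal]
18. n9.sig = 19  [terminal]
19. n1.ok = false  [c.sig > 19]
20. n0.lim = 2  [S.sig + S.ok - 28]

23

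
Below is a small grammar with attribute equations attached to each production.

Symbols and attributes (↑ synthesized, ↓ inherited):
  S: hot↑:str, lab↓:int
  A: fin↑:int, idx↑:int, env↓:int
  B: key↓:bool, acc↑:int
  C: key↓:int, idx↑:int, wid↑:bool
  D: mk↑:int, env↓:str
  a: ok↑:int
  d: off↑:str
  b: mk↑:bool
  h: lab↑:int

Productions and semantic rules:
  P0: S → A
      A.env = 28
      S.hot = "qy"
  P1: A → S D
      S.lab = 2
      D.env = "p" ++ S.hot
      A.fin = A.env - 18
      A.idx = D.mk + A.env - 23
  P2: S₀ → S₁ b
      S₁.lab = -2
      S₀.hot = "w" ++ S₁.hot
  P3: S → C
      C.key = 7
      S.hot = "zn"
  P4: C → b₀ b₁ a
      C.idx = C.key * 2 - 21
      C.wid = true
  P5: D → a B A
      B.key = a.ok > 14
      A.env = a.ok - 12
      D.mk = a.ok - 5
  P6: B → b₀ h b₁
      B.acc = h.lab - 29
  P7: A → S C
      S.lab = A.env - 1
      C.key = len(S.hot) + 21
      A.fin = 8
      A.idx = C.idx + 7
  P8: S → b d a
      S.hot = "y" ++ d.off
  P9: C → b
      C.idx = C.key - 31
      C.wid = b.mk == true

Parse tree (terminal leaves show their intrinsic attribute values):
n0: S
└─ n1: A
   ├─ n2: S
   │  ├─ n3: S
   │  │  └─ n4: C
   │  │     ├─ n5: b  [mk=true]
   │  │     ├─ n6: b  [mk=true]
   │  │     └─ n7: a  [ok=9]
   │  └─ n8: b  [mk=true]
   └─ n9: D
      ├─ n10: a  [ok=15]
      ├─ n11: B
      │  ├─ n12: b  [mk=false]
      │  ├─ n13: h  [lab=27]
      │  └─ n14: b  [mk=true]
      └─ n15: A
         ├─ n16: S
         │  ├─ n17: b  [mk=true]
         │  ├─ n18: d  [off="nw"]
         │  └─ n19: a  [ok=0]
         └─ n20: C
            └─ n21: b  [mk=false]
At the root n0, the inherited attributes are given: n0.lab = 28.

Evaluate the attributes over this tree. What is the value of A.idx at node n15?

1. n0.lab = 28  [given at root]
2. n1.env = 28  [28]
3. n2.lab = 2  [2]
4. n3.lab = -2  [-2]
5. n4.key = 7  [7]
6. n5.mk = true  [terminal]
7. n6.mk = true  [terminal]
8. n7.ok = 9  [terminal]
9. n4.idx = -7  [C.key * 2 - 21]
10. n4.wid = true  [true]
11. n3.hot = "zn"  ["zn"]
12. n8.mk = true  [terminal]
13. n2.hot = "wzn"  ["w" ++ S₁.hot]
14. n9.env = "pwzn"  ["p" ++ S.hot]
15. n10.ok = 15  [terminal]
16. n11.key = true  [a.ok > 14]
17. n12.mk = false  [terminal]
18. n13.lab = 27  [terminal]
19. n14.mk = true  [terminal]
20. n11.acc = -2  [h.lab - 29]
21. n15.env = 3  [a.ok - 12]
22. n16.lab = 2  [A.env - 1]
23. n17.mk = true  [terminal]
24. n18.off = "nw"  [terminal]
25. n19.ok = 0  [terminal]
26. n16.hot = "ynw"  ["y" ++ d.off]
27. n20.key = 24  [len(S.hot) + 21]
28. n21.mk = false  [terminal]
29. n20.idx = -7  [C.key - 31]
30. n20.wid = false  [b.mk == true]
31. n15.fin = 8  [8]
32. n15.idx = 0  [C.idx + 7]
33. n9.mk = 10  [a.ok - 5]
34. n1.fin = 10  [A.env - 18]
35. n1.idx = 15  [D.mk + A.env - 23]
36. n0.hot = "qy"  ["qy"]

0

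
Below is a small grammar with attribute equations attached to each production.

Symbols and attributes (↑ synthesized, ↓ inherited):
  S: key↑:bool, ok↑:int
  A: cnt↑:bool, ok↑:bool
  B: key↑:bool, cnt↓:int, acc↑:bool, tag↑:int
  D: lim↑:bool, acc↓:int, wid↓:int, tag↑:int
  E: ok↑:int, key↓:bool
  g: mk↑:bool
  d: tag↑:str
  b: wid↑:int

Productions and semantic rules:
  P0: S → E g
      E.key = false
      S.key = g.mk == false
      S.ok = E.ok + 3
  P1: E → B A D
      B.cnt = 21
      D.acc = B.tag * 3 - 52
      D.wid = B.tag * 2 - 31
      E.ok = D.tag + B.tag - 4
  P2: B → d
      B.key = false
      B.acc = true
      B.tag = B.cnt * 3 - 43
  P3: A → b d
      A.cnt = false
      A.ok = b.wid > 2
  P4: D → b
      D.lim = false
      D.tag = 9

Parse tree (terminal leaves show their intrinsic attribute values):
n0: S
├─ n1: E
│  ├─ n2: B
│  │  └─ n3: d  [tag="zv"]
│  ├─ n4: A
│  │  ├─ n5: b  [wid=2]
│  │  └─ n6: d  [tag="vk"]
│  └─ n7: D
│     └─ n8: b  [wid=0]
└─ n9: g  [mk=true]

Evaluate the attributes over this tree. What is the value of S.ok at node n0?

28

1. n1.key = false  [false]
2. n2.cnt = 21  [21]
3. n3.tag = "zv"  [terminal]
4. n2.key = false  [false]
5. n2.acc = true  [true]
6. n2.tag = 20  [B.cnt * 3 - 43]
7. n5.wid = 2  [terminal]
8. n6.tag = "vk"  [terminal]
9. n4.cnt = false  [false]
10. n4.ok = false  [b.wid > 2]
11. n7.acc = 8  [B.tag * 3 - 52]
12. n7.wid = 9  [B.tag * 2 - 31]
13. n8.wid = 0  [terminal]
14. n7.lim = false  [false]
15. n7.tag = 9  [9]
16. n1.ok = 25  [D.tag + B.tag - 4]
17. n9.mk = true  [terminal]
18. n0.key = false  [g.mk == false]
19. n0.ok = 28  [E.ok + 3]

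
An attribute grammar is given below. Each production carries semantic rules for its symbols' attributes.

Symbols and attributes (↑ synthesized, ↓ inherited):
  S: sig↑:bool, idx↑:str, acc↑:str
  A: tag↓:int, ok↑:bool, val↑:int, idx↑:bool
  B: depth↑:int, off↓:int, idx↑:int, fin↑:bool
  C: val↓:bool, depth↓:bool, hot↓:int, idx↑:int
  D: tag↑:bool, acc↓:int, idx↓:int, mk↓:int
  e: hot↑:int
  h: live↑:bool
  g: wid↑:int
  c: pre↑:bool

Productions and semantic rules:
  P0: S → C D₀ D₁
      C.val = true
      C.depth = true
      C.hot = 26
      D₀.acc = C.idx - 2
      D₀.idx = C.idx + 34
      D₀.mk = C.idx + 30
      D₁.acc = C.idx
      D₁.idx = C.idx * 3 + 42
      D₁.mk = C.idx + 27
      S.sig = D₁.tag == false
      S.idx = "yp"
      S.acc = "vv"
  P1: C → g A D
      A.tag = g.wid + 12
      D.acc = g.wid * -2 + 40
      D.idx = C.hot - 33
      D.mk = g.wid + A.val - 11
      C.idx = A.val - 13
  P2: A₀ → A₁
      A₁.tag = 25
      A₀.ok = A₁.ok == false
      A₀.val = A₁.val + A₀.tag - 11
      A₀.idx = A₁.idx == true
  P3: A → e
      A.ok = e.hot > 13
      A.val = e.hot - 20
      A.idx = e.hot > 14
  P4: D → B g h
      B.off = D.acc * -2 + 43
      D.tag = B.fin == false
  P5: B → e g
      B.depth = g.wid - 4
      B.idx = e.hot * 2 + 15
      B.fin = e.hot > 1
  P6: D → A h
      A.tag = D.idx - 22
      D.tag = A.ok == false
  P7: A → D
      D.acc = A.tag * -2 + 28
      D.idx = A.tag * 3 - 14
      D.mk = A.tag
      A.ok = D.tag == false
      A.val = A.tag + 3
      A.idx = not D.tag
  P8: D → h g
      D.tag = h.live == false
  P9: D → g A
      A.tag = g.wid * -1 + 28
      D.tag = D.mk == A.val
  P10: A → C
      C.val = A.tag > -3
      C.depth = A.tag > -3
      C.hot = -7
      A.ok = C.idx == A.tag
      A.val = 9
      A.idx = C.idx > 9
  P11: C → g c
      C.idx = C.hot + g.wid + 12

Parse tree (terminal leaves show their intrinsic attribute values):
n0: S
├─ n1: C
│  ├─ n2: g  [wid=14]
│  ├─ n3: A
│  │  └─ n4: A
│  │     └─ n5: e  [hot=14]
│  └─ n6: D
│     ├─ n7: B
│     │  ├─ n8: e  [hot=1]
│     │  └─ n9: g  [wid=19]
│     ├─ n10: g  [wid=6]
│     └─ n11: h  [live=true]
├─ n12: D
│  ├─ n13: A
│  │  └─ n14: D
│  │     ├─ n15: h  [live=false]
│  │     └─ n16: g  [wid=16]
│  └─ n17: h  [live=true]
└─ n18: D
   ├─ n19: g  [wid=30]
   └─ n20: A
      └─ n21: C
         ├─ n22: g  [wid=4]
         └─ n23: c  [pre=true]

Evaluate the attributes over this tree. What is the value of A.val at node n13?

1. n1.val = true  [true]
2. n1.depth = true  [true]
3. n1.hot = 26  [26]
4. n2.wid = 14  [terminal]
5. n3.tag = 26  [g.wid + 12]
6. n4.tag = 25  [25]
7. n5.hot = 14  [terminal]
8. n4.ok = true  [e.hot > 13]
9. n4.val = -6  [e.hot - 20]
10. n4.idx = false  [e.hot > 14]
11. n3.ok = false  [A₁.ok == false]
12. n3.val = 9  [A₁.val + A₀.tag - 11]
13. n3.idx = false  [A₁.idx == true]
14. n6.acc = 12  [g.wid * -2 + 40]
15. n6.idx = -7  [C.hot - 33]
16. n6.mk = 12  [g.wid + A.val - 11]
17. n7.off = 19  [D.acc * -2 + 43]
18. n8.hot = 1  [terminal]
19. n9.wid = 19  [terminal]
20. n7.depth = 15  [g.wid - 4]
21. n7.idx = 17  [e.hot * 2 + 15]
22. n7.fin = false  [e.hot > 1]
23. n10.wid = 6  [terminal]
24. n11.live = true  [terminal]
25. n6.tag = true  [B.fin == false]
26. n1.idx = -4  [A.val - 13]
27. n12.acc = -6  [C.idx - 2]
28. n12.idx = 30  [C.idx + 34]
29. n12.mk = 26  [C.idx + 30]
30. n13.tag = 8  [D.idx - 22]
31. n14.acc = 12  [A.tag * -2 + 28]
32. n14.idx = 10  [A.tag * 3 - 14]
33. n14.mk = 8  [A.tag]
34. n15.live = false  [terminal]
35. n16.wid = 16  [terminal]
36. n14.tag = true  [h.live == false]
37. n13.ok = false  [D.tag == false]
38. n13.val = 11  [A.tag + 3]
39. n13.idx = false  [not D.tag]
40. n17.live = true  [terminal]
41. n12.tag = true  [A.ok == false]
42. n18.acc = -4  [C.idx]
43. n18.idx = 30  [C.idx * 3 + 42]
44. n18.mk = 23  [C.idx + 27]
45. n19.wid = 30  [terminal]
46. n20.tag = -2  [g.wid * -1 + 28]
47. n21.val = true  [A.tag > -3]
48. n21.depth = true  [A.tag > -3]
49. n21.hot = -7  [-7]
50. n22.wid = 4  [terminal]
51. n23.pre = true  [terminal]
52. n21.idx = 9  [C.hot + g.wid + 12]
53. n20.ok = false  [C.idx == A.tag]
54. n20.val = 9  [9]
55. n20.idx = false  [C.idx > 9]
56. n18.tag = false  [D.mk == A.val]
57. n0.sig = true  [D₁.tag == false]
58. n0.idx = "yp"  ["yp"]
59. n0.acc = "vv"  ["vv"]

11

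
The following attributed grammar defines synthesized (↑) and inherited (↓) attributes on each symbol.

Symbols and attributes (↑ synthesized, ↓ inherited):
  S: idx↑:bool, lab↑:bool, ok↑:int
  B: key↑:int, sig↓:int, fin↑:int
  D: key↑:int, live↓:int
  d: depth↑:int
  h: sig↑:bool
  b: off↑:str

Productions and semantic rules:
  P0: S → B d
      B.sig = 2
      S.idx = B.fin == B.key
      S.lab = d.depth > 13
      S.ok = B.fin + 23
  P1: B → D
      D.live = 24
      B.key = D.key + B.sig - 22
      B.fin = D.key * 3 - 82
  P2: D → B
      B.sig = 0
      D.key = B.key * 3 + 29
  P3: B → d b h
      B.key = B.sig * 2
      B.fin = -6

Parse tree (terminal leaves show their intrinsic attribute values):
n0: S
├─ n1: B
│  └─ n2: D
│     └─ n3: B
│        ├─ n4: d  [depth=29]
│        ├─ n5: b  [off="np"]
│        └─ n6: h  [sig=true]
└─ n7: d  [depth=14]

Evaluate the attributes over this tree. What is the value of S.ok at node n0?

1. n1.sig = 2  [2]
2. n2.live = 24  [24]
3. n3.sig = 0  [0]
4. n4.depth = 29  [terminal]
5. n5.off = "np"  [terminal]
6. n6.sig = true  [terminal]
7. n3.key = 0  [B.sig * 2]
8. n3.fin = -6  [-6]
9. n2.key = 29  [B.key * 3 + 29]
10. n1.key = 9  [D.key + B.sig - 22]
11. n1.fin = 5  [D.key * 3 - 82]
12. n7.depth = 14  [terminal]
13. n0.idx = false  [B.fin == B.key]
14. n0.lab = true  [d.depth > 13]
15. n0.ok = 28  [B.fin + 23]

28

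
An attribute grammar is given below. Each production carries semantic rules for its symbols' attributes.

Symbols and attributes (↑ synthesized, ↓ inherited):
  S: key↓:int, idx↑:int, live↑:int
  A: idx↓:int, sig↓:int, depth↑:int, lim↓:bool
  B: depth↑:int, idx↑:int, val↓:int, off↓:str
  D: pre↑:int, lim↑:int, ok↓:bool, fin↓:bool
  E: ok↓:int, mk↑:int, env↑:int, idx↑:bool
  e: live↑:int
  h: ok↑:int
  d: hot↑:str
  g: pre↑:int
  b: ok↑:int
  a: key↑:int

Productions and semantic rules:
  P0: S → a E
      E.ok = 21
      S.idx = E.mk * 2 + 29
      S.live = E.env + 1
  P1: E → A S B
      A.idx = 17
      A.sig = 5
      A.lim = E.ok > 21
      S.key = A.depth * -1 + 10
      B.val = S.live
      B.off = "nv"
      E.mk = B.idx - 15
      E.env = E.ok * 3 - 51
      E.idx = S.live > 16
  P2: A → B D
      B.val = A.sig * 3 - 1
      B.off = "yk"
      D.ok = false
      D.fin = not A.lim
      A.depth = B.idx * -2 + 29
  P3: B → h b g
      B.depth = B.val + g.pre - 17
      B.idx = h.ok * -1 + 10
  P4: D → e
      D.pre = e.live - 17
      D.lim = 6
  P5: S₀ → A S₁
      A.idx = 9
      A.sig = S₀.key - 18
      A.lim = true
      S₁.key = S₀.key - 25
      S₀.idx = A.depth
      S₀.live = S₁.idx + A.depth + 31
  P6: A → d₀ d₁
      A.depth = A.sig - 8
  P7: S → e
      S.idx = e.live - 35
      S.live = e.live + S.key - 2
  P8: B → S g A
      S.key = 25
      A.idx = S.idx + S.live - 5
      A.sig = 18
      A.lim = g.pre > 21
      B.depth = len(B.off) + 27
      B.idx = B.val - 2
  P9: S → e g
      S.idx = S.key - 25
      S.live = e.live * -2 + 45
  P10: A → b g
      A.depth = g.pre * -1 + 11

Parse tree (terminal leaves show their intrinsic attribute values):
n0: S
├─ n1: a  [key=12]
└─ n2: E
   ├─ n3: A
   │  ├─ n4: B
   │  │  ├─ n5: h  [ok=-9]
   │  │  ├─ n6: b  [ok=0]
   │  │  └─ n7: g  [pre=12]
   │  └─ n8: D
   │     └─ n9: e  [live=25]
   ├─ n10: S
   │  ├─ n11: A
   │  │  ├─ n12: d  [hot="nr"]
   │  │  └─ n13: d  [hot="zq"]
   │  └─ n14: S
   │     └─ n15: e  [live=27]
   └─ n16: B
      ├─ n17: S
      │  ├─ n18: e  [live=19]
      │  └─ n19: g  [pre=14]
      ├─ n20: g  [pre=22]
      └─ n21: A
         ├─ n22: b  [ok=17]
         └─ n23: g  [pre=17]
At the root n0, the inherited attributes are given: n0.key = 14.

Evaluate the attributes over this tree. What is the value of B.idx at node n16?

14

1. n0.key = 14  [given at root]
2. n1.key = 12  [terminal]
3. n2.ok = 21  [21]
4. n3.idx = 17  [17]
5. n3.sig = 5  [5]
6. n3.lim = false  [E.ok > 21]
7. n4.val = 14  [A.sig * 3 - 1]
8. n4.off = "yk"  ["yk"]
9. n5.ok = -9  [terminal]
10. n6.ok = 0  [terminal]
11. n7.pre = 12  [terminal]
12. n4.depth = 9  [B.val + g.pre - 17]
13. n4.idx = 19  [h.ok * -1 + 10]
14. n8.ok = false  [false]
15. n8.fin = true  [not A.lim]
16. n9.live = 25  [terminal]
17. n8.pre = 8  [e.live - 17]
18. n8.lim = 6  [6]
19. n3.depth = -9  [B.idx * -2 + 29]
20. n10.key = 19  [A.depth * -1 + 10]
21. n11.idx = 9  [9]
22. n11.sig = 1  [S₀.key - 18]
23. n11.lim = true  [true]
24. n12.hot = "nr"  [terminal]
25. n13.hot = "zq"  [terminal]
26. n11.depth = -7  [A.sig - 8]
27. n14.key = -6  [S₀.key - 25]
28. n15.live = 27  [terminal]
29. n14.idx = -8  [e.live - 35]
30. n14.live = 19  [e.live + S.key - 2]
31. n10.idx = -7  [A.depth]
32. n10.live = 16  [S₁.idx + A.depth + 31]
33. n16.val = 16  [S.live]
34. n16.off = "nv"  ["nv"]
35. n17.key = 25  [25]
36. n18.live = 19  [terminal]
37. n19.pre = 14  [terminal]
38. n17.idx = 0  [S.key - 25]
39. n17.live = 7  [e.live * -2 + 45]
40. n20.pre = 22  [terminal]
41. n21.idx = 2  [S.idx + S.live - 5]
42. n21.sig = 18  [18]
43. n21.lim = true  [g.pre > 21]
44. n22.ok = 17  [terminal]
45. n23.pre = 17  [terminal]
46. n21.depth = -6  [g.pre * -1 + 11]
47. n16.depth = 29  [len(B.off) + 27]
48. n16.idx = 14  [B.val - 2]
49. n2.mk = -1  [B.idx - 15]
50. n2.env = 12  [E.ok * 3 - 51]
51. n2.idx = false  [S.live > 16]
52. n0.idx = 27  [E.mk * 2 + 29]
53. n0.live = 13  [E.env + 1]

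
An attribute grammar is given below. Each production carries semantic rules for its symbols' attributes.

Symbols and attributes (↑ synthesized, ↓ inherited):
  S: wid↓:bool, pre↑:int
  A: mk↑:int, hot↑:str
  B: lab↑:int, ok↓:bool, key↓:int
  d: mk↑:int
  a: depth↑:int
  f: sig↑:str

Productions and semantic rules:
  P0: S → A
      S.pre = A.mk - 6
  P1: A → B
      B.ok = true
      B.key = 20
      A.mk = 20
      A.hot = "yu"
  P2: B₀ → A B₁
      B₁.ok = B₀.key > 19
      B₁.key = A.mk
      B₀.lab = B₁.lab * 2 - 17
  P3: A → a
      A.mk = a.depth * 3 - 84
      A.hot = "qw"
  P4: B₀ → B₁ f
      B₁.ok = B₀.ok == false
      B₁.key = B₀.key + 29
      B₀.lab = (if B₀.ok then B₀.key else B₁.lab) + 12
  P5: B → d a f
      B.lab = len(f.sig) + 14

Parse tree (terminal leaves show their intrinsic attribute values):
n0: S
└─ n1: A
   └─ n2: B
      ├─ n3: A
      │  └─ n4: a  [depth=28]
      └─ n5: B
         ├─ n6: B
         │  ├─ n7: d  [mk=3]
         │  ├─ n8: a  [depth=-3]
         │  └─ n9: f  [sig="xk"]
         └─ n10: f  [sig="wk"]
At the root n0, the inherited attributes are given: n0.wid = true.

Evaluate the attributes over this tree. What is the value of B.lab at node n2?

7

1. n0.wid = true  [given at root]
2. n2.ok = true  [true]
3. n2.key = 20  [20]
4. n4.depth = 28  [terminal]
5. n3.mk = 0  [a.depth * 3 - 84]
6. n3.hot = "qw"  ["qw"]
7. n5.ok = true  [B₀.key > 19]
8. n5.key = 0  [A.mk]
9. n6.ok = false  [B₀.ok == false]
10. n6.key = 29  [B₀.key + 29]
11. n7.mk = 3  [terminal]
12. n8.depth = -3  [terminal]
13. n9.sig = "xk"  [terminal]
14. n6.lab = 16  [len(f.sig) + 14]
15. n10.sig = "wk"  [terminal]
16. n5.lab = 12  [(if B₀.ok then B₀.key else B₁.lab) + 12]
17. n2.lab = 7  [B₁.lab * 2 - 17]
18. n1.mk = 20  [20]
19. n1.hot = "yu"  ["yu"]
20. n0.pre = 14  [A.mk - 6]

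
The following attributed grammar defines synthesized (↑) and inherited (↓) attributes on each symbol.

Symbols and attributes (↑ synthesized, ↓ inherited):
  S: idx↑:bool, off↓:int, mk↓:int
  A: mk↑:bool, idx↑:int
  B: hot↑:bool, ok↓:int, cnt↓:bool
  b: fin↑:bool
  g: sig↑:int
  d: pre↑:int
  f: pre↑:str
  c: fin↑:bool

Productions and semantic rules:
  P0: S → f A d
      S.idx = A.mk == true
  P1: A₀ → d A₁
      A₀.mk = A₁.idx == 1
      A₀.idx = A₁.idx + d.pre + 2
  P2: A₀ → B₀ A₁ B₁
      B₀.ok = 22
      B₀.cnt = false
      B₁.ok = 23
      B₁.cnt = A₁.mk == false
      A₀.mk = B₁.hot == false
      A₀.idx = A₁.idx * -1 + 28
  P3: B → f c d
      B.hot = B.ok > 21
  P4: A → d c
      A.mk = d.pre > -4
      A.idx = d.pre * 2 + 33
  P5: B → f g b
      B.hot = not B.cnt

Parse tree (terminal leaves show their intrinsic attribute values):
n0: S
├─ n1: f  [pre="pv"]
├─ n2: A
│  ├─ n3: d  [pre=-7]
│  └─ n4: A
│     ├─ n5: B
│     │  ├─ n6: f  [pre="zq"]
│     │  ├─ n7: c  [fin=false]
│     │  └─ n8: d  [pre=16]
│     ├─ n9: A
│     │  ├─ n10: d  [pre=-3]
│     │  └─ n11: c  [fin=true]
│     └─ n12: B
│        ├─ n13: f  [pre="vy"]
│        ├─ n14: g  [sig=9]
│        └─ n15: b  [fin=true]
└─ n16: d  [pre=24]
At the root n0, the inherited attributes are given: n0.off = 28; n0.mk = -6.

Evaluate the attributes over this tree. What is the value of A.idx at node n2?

1. n0.off = 28  [given at root]
2. n0.mk = -6  [given at root]
3. n1.pre = "pv"  [terminal]
4. n3.pre = -7  [terminal]
5. n5.ok = 22  [22]
6. n5.cnt = false  [false]
7. n6.pre = "zq"  [terminal]
8. n7.fin = false  [terminal]
9. n8.pre = 16  [terminal]
10. n5.hot = true  [B.ok > 21]
11. n10.pre = -3  [terminal]
12. n11.fin = true  [terminal]
13. n9.mk = true  [d.pre > -4]
14. n9.idx = 27  [d.pre * 2 + 33]
15. n12.ok = 23  [23]
16. n12.cnt = false  [A₁.mk == false]
17. n13.pre = "vy"  [terminal]
18. n14.sig = 9  [terminal]
19. n15.fin = true  [terminal]
20. n12.hot = true  [not B.cnt]
21. n4.mk = false  [B₁.hot == false]
22. n4.idx = 1  [A₁.idx * -1 + 28]
23. n2.mk = true  [A₁.idx == 1]
24. n2.idx = -4  [A₁.idx + d.pre + 2]
25. n16.pre = 24  [terminal]
26. n0.idx = true  [A.mk == true]

-4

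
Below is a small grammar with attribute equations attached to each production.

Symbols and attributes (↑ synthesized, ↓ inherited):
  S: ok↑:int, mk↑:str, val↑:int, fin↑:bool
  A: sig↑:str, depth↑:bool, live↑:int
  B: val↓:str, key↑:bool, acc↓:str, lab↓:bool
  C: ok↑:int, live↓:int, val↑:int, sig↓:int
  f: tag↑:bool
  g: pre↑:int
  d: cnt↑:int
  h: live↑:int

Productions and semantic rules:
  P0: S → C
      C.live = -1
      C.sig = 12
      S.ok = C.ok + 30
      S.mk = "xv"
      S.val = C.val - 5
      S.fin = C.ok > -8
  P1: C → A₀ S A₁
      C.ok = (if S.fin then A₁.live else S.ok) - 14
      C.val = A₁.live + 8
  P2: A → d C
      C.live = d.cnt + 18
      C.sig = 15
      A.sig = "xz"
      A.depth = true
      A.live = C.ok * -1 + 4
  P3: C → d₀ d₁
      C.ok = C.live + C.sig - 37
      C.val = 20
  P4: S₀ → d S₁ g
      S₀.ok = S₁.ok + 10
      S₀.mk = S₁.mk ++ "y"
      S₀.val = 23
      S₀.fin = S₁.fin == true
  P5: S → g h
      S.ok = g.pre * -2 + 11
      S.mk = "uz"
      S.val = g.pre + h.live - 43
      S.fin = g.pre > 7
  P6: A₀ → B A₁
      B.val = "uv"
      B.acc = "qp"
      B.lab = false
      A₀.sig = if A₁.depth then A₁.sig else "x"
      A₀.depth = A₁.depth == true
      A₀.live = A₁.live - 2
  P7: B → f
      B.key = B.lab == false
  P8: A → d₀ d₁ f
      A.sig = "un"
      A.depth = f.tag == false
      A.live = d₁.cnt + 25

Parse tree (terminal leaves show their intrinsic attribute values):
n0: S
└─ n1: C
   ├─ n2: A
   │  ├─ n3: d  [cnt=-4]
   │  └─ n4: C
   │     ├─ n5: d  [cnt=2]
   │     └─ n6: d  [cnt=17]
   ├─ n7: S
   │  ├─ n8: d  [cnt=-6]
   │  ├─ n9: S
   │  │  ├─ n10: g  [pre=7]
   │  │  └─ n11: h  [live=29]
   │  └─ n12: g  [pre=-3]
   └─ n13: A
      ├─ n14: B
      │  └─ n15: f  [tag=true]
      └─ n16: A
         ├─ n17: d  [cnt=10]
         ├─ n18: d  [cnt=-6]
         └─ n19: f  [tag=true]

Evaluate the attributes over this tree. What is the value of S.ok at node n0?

1. n1.live = -1  [-1]
2. n1.sig = 12  [12]
3. n3.cnt = -4  [terminal]
4. n4.live = 14  [d.cnt + 18]
5. n4.sig = 15  [15]
6. n5.cnt = 2  [terminal]
7. n6.cnt = 17  [terminal]
8. n4.ok = -8  [C.live + C.sig - 37]
9. n4.val = 20  [20]
10. n2.sig = "xz"  ["xz"]
11. n2.depth = true  [true]
12. n2.live = 12  [C.ok * -1 + 4]
13. n8.cnt = -6  [terminal]
14. n10.pre = 7  [terminal]
15. n11.live = 29  [terminal]
16. n9.ok = -3  [g.pre * -2 + 11]
17. n9.mk = "uz"  ["uz"]
18. n9.val = -7  [g.pre + h.live - 43]
19. n9.fin = false  [g.pre > 7]
20. n12.pre = -3  [terminal]
21. n7.ok = 7  [S₁.ok + 10]
22. n7.mk = "uzy"  [S₁.mk ++ "y"]
23. n7.val = 23  [23]
24. n7.fin = false  [S₁.fin == true]
25. n14.val = "uv"  ["uv"]
26. n14.acc = "qp"  ["qp"]
27. n14.lab = false  [false]
28. n15.tag = true  [terminal]
29. n14.key = true  [B.lab == false]
30. n17.cnt = 10  [terminal]
31. n18.cnt = -6  [terminal]
32. n19.tag = true  [terminal]
33. n16.sig = "un"  ["un"]
34. n16.depth = false  [f.tag == false]
35. n16.live = 19  [d₁.cnt + 25]
36. n13.sig = "x"  [if A₁.depth then A₁.sig else "x"]
37. n13.depth = false  [A₁.depth == true]
38. n13.live = 17  [A₁.live - 2]
39. n1.ok = -7  [(if S.fin then A₁.live else S.ok) - 14]
40. n1.val = 25  [A₁.live + 8]
41. n0.ok = 23  [C.ok + 30]
42. n0.mk = "xv"  ["xv"]
43. n0.val = 20  [C.val - 5]
44. n0.fin = true  [C.ok > -8]

23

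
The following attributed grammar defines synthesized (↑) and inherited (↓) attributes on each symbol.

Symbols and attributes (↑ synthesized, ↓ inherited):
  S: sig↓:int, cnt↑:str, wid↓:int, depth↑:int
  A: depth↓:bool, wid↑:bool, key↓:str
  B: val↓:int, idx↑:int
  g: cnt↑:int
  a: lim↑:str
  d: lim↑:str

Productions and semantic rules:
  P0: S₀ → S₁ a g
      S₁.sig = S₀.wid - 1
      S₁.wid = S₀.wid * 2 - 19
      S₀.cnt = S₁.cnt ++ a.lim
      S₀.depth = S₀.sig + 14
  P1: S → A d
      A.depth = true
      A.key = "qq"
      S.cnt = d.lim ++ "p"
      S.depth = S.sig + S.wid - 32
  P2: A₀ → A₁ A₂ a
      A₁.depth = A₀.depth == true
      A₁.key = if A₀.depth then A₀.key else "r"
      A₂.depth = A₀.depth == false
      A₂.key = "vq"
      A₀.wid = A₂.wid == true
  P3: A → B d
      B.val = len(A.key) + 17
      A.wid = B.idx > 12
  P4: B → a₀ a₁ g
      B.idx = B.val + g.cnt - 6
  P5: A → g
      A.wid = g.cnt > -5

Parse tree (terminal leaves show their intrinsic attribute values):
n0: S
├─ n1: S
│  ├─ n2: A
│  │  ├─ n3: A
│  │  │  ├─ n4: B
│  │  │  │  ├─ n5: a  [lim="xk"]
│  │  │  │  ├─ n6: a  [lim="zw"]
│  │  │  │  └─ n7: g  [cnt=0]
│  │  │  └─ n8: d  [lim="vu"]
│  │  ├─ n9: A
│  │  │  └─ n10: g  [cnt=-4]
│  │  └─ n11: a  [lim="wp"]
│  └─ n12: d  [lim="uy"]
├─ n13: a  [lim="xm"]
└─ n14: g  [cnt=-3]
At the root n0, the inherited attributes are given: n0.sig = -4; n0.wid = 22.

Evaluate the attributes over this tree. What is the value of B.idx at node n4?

1. n0.sig = -4  [given at root]
2. n0.wid = 22  [given at root]
3. n1.sig = 21  [S₀.wid - 1]
4. n1.wid = 25  [S₀.wid * 2 - 19]
5. n2.depth = true  [true]
6. n2.key = "qq"  ["qq"]
7. n3.depth = true  [A₀.depth == true]
8. n3.key = "qq"  [if A₀.depth then A₀.key else "r"]
9. n4.val = 19  [len(A.key) + 17]
10. n5.lim = "xk"  [terminal]
11. n6.lim = "zw"  [terminal]
12. n7.cnt = 0  [terminal]
13. n4.idx = 13  [B.val + g.cnt - 6]
14. n8.lim = "vu"  [terminal]
15. n3.wid = true  [B.idx > 12]
16. n9.depth = false  [A₀.depth == false]
17. n9.key = "vq"  ["vq"]
18. n10.cnt = -4  [terminal]
19. n9.wid = true  [g.cnt > -5]
20. n11.lim = "wp"  [terminal]
21. n2.wid = true  [A₂.wid == true]
22. n12.lim = "uy"  [terminal]
23. n1.cnt = "uyp"  [d.lim ++ "p"]
24. n1.depth = 14  [S.sig + S.wid - 32]
25. n13.lim = "xm"  [terminal]
26. n14.cnt = -3  [terminal]
27. n0.cnt = "uypxm"  [S₁.cnt ++ a.lim]
28. n0.depth = 10  [S₀.sig + 14]

13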